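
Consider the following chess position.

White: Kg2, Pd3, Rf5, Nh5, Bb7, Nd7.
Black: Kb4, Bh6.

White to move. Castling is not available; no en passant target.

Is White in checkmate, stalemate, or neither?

neither

White to move; white king on g2.
In check: no.
Legal moves for White include: Nf8, Nb8, Ndf6, Nb6, Ne5, Nc5, Bc8, Ba8, Bc6, Ba6, Bd5, Be4, Bf3, Ng7, Nhf6, Nf4, Ng3, Rf8, ... (list truncated; more exist).
White has legal moves and is not in check → neither.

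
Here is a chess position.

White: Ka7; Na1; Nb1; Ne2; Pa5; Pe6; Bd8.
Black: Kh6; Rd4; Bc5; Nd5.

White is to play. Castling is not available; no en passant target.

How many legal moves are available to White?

5

White to move; king on a7.
In check: yes, from the black bishop on c5.
Legal moves: Kb8, Ka8, Kb7, Ka6, Bb6.
Count: 5.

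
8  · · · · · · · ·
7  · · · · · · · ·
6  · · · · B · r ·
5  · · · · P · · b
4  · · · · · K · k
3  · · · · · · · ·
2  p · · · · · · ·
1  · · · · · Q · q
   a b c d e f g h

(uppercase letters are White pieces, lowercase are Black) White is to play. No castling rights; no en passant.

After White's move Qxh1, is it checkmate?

yes

After Qxh1: black king on h4; in check: yes, from the white queen on h1.
King squares — g3: attacked by Kf4; h3: attacked by Qh1; g4: attacked by Kf4; g5: attacked by Kf4; h5: own bishop.
Black has no legal moves → checkmate.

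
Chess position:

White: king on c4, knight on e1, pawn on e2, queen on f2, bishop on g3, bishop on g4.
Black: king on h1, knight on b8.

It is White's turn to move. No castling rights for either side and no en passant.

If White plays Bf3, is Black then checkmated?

yes

After Bf3: black king on h1; in check: yes, from the white bishop on f3.
King squares — g1: attacked by Qf2; g2: attacked by Ne1; h2: attacked by Qf2.
Black has no legal moves → checkmate.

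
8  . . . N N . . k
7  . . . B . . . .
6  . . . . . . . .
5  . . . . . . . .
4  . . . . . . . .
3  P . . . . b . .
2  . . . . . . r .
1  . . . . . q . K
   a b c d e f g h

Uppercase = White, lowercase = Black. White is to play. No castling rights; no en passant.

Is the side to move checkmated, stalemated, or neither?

checkmate

White to move; white king on h1.
In check: yes, from the black queen on f1.
King squares — g1: attacked by Qf1; g2: attacked by Qf1; h2: attacked by Rg2.
Legal moves for White: none.
In check with no legal moves → checkmate.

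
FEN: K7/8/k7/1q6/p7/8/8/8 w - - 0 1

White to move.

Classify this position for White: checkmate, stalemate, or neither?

White to move; white king on a8.
In check: no.
King squares — a7: attacked by Ka6; b7: attacked by Qb5; b8: attacked by Qb5.
Legal moves for White: none.
Not in check and no legal moves → stalemate.

stalemate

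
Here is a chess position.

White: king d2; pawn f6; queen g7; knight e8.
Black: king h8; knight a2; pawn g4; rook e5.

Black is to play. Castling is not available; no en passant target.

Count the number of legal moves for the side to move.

Black to move; king on h8.
In check: yes, from the white queen on g7.
Legal moves: none.
Count: 0.

0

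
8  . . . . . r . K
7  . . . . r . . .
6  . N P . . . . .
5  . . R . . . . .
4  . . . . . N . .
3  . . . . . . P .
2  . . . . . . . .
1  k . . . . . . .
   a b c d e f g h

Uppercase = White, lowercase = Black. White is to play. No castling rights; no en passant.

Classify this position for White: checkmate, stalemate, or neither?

checkmate

White to move; white king on h8.
In check: yes, from the black rook on f8.
King squares — g7: attacked by Re7; h7: attacked by Re7; g8: attacked by Rf8.
Legal moves for White: none.
In check with no legal moves → checkmate.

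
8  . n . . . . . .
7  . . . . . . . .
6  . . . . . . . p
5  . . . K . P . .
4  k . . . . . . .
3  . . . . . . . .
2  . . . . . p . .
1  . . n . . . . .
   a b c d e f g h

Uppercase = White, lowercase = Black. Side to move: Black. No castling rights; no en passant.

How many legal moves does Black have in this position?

17

Black to move; king on a4.
In check: no.
Legal moves: Nd7, Nc6, Na6, Kb5, Ka5, Kb4, Kb3, Ka3, Nd3, Nb3, Ne2, Na2, h5, f1=Q, f1=R, f1=B, f1=N.
Count: 17.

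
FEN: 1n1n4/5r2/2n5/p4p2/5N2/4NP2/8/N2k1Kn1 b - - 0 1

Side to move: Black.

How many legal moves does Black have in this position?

Black to move; king on d1.
In check: yes, from the white knight on e3.
Legal moves: Kd2, Kc1.
Count: 2.

2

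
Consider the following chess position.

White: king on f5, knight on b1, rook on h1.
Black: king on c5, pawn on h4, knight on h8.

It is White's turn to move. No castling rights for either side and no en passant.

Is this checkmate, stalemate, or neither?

White to move; white king on f5.
In check: no.
Legal moves for White: Kf6, Ke6, Kg5, Ke5, Kg4, Kf4, Ke4, Rxh4, Rh3, Rh2, Rg1, Rf1, Re1, Rd1, Rc1+, Nc3, Na3, Nd2.
White has 18 legal moves and is not in check → neither.

neither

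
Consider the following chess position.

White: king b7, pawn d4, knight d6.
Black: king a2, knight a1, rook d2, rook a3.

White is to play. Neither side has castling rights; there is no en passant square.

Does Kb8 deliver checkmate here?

After Kb8: black king on a2; in check: no.
Black is not in check, so this cannot be checkmate.

no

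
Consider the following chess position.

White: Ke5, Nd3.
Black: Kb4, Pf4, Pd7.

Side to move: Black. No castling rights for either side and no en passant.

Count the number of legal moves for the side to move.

Black to move; king on b4.
In check: yes, from the white knight on d3.
Legal moves: Kb5, Ka5, Kc4, Ka4, Kc3, Kb3, Ka3.
Count: 7.

7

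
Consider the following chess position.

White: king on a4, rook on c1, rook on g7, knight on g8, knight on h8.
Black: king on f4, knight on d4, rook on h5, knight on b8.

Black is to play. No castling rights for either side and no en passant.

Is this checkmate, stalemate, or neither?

neither

Black to move; black king on f4.
In check: no.
Legal moves for Black include: Nd7, Nbc6, Na6, Rxh8, Rh7, Rh6, Rg5, Rf5, Re5, Rd5, Rc5, Rb5, Ra5+, Rh4, Rh3, Rh2, Rh1, Kf5, ... (list truncated; more exist).
Black has legal moves and is not in check → neither.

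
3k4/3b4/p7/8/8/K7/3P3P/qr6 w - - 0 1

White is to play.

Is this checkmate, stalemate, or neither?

White to move; white king on a3.
In check: yes, from the black queen on a1.
King squares — a2: attacked by Qa1; b2: attacked by Qa1; b3: attacked by Rb1; a4: attacked by Qa1; b4: attacked by Rb1.
Legal moves for White: none.
In check with no legal moves → checkmate.

checkmate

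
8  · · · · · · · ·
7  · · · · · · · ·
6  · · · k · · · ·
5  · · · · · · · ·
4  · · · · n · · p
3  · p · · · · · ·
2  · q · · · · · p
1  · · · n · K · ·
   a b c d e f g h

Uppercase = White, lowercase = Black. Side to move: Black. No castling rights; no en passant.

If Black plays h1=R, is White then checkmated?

After h1=R: white king on f1; in check: yes, from the black rook on h1.
King squares — e1: attacked by Rh1; g1: attacked by Rh1; e2: attacked by Qb2; f2: attacked by Nd1; g2: attacked by Qb2.
White has no legal moves → checkmate.

yes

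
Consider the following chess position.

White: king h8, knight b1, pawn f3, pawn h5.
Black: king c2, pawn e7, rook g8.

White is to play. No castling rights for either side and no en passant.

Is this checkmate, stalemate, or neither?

White to move; white king on h8.
In check: yes, from the black rook on g8.
Legal moves for White: Kxg8, Kh7.
White is in check but has 2 legal moves → neither.

neither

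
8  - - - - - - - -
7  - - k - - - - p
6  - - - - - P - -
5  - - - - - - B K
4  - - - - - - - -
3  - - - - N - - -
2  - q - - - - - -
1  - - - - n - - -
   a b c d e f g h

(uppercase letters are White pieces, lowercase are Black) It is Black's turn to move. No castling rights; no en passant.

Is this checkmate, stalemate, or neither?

neither

Black to move; black king on c7.
In check: no.
Legal moves for Black include: Kd8, Kc8, Kb8, Kd7, Kb7, Kd6, Kc6, Kb6, Qb8, Qb7, Qxf6, Qb6, Qe5, Qb5, Qd4, Qb4, Qc3, Qb3, ... (list truncated; more exist).
Black has legal moves and is not in check → neither.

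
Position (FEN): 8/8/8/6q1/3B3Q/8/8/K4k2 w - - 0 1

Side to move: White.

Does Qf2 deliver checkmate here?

yes

After Qf2: black king on f1; in check: yes, from the white queen on f2.
King squares — e1: attacked by Qf2; g1: attacked by Qf2; e2: attacked by Qf2; f2: attacked by Bd4; g2: attacked by Qf2.
Black has no legal moves → checkmate.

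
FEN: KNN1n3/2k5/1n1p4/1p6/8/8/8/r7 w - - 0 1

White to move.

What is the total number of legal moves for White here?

0

White to move; king on a8.
In check: yes, from the black rook on a1 and the black knight on b6.
Legal moves: none.
Count: 0.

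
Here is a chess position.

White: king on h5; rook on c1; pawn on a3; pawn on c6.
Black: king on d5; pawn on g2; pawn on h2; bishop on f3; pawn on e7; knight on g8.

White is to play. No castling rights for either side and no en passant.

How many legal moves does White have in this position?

3

White to move; king on h5.
In check: yes, from the black bishop on f3.
Legal moves: Kg6, Kg5, Kh4.
Count: 3.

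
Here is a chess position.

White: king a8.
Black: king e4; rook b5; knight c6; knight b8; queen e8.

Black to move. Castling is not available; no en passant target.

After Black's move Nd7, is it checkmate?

After Nd7: white king on a8; in check: yes, from the black queen on e8.
King squares — a7: attacked by Nc6; b7: attacked by Rb5; b8: attacked by Rb5.
White has no legal moves → checkmate.

yes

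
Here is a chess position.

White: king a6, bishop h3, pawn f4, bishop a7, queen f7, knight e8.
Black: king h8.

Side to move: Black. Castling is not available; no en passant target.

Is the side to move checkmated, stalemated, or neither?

stalemate

Black to move; black king on h8.
In check: no.
King squares — g7: attacked by Qf7; h7: attacked by Qf7; g8: attacked by Qf7.
Legal moves for Black: none.
Not in check and no legal moves → stalemate.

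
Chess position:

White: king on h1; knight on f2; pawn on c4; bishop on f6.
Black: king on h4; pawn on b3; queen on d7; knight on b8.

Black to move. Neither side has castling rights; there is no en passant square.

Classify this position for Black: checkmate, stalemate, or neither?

Black to move; black king on h4.
In check: yes, from the white bishop on f6.
Legal moves for Black: Kh5, Kg3.
Black is in check but has 2 legal moves → neither.

neither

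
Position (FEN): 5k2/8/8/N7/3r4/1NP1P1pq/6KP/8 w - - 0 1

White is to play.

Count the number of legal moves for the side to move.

4

White to move; king on g2.
In check: yes, from the black queen on h3.
Legal moves: Kxh3, Kf3, Kh1, Kg1.
Count: 4.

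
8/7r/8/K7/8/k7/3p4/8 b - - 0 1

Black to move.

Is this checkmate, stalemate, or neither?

neither

Black to move; black king on a3.
In check: no.
Legal moves for Black include: Rh8, Rg7, Rf7, Re7, Rd7, Rc7, Rb7, Ra7+, Rh6, Rh5+, Rh4, Rh3, Rh2, Rh1, Kb3, Kb2, Ka2, d1=Q, ... (list truncated; more exist).
Black has legal moves and is not in check → neither.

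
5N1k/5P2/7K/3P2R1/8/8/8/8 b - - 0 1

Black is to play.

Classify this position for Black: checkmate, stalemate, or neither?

stalemate

Black to move; black king on h8.
In check: no.
King squares — g7: attacked by Rg5; h7: attacked by Kh6; g8: attacked by Rg5.
Legal moves for Black: none.
Not in check and no legal moves → stalemate.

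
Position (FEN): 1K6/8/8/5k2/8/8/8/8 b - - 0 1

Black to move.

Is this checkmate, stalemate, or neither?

Black to move; black king on f5.
In check: no.
Legal moves for Black: Kg6, Kf6, Ke6, Kg5, Ke5, Kg4, Kf4, Ke4.
Black has 8 legal moves and is not in check → neither.

neither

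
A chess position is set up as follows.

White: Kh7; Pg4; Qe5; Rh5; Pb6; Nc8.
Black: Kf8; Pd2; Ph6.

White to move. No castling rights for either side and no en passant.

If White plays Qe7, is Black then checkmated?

yes

After Qe7: black king on f8; in check: yes, from the white queen on e7.
King squares — e7: attacked by Nc8; f7: attacked by Qe7; g7: attacked by Qe7; e8: attacked by Qe7; g8: attacked by Kh7.
Black has no legal moves → checkmate.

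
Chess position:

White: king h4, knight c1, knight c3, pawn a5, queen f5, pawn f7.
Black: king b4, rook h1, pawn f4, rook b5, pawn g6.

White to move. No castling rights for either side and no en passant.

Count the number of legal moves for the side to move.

White to move; king on h4.
In check: yes, from the black rook on h1.
Legal moves: Kg5, Kg4, Qh3.
Count: 3.

3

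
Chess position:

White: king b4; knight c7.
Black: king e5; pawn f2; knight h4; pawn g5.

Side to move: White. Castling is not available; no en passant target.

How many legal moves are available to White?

White to move; king on b4.
In check: no.
Legal moves: Ne8, Na8, Ne6, Na6, Nd5, Nb5, Kc5, Kb5, Ka5, Kc4, Ka4, Kc3, Kb3, Ka3.
Count: 14.

14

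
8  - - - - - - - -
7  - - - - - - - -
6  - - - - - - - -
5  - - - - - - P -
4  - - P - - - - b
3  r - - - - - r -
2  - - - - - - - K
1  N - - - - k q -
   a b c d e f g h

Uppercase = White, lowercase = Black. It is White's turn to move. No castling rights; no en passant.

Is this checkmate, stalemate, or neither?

White to move; white king on h2.
In check: yes, from the black queen on g1.
King squares — g1: attacked by Kf1; h1: attacked by Qg1; g2: attacked by Kf1; g3: attacked by Qg1; h3: attacked by Rg3.
Legal moves for White: none.
In check with no legal moves → checkmate.

checkmate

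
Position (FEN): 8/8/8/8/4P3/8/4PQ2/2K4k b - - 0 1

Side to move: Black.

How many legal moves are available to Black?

0

Black to move; king on h1.
In check: no.
Legal moves: none.
Count: 0.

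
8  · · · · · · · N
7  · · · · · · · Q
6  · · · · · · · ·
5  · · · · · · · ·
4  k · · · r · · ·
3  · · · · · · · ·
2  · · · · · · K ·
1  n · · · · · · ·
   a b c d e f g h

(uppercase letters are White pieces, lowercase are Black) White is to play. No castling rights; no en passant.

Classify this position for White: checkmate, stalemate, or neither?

neither

White to move; white king on g2.
In check: no.
Legal moves for White include: Nf7, Ng6, Qg8, Qg7, Qf7, Qe7, Qd7+, Qc7, Qb7, Qa7+, Qh6, Qg6, Qh5, Qf5, Qh4, Qxe4+, Qh3, Qh2, ... (list truncated; more exist).
White has legal moves and is not in check → neither.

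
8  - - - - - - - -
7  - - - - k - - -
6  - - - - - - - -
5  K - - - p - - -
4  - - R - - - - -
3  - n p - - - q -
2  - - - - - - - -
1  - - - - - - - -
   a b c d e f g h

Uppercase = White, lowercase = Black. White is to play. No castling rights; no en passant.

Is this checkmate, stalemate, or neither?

neither

White to move; white king on a5.
In check: yes, from the black knight on b3.
Legal moves for White: Kb6, Ka6, Kb5, Kb4, Ka4.
White is in check but has 5 legal moves → neither.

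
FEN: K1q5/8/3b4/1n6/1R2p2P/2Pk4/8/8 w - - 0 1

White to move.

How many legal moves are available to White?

White to move; king on a8.
In check: yes, from the black queen on c8.
Legal moves: none.
Count: 0.

0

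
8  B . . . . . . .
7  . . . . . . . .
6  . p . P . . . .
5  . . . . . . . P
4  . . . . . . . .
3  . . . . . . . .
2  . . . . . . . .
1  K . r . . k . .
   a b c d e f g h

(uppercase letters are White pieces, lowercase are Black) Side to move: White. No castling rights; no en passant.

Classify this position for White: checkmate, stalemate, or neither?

White to move; white king on a1.
In check: yes, from the black rook on c1.
King squares — b1: attacked by Rc1; a2: available; b2: available.
Legal moves for White: Kb2, Ka2.
White is in check but has 2 legal moves → neither.

neither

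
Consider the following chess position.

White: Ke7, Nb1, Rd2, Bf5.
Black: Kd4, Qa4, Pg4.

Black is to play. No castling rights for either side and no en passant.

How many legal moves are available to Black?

4

Black to move; king on d4.
In check: yes, from the white rook on d2.
Legal moves: Ke5, Kc5, Kc4, Ke3.
Count: 4.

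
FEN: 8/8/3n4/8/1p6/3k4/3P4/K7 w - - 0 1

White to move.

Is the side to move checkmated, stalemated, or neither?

White to move; white king on a1.
In check: no.
Legal moves for White: Kb2, Ka2, Kb1.
White has 3 legal moves and is not in check → neither.

neither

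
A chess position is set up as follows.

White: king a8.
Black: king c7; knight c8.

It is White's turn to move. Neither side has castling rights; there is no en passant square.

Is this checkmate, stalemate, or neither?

White to move; white king on a8.
In check: no.
King squares — a7: attacked by Nc8; b7: attacked by Kc7; b8: attacked by Kc7.
Legal moves for White: none.
Not in check and no legal moves → stalemate.

stalemate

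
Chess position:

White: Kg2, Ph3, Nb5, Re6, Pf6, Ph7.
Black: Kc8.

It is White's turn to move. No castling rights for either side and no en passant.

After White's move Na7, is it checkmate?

no

After Na7: black king on c8; in check: yes, from the white knight on a7.
Black has 5 legal replies: Kd8, Kb8, Kd7, Kc7, Kb7.
In check but a legal move exists → not checkmate.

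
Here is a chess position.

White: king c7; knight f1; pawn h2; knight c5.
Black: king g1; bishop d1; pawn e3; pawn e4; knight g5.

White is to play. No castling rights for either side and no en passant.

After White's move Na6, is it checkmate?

After Na6: black king on g1; in check: no.
Black is not in check, so this cannot be checkmate.

no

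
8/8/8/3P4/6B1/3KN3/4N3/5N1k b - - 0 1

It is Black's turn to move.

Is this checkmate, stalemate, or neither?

Black to move; black king on h1.
In check: no.
King squares — g1: attacked by Ne2; g2: attacked by Ne3; h2: attacked by Nf1.
Legal moves for Black: none.
Not in check and no legal moves → stalemate.

stalemate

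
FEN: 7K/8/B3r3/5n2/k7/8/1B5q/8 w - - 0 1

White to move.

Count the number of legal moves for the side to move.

1

White to move; king on h8.
In check: yes, from the black queen on h2.
Legal moves: Kg8.
Count: 1.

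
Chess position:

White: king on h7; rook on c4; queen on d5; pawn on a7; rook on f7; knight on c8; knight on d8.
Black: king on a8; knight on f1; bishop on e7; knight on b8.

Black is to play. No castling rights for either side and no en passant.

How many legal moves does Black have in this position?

Black to move; king on a8.
In check: yes, from the white queen on d5.
Legal moves: Nc6.
Count: 1.

1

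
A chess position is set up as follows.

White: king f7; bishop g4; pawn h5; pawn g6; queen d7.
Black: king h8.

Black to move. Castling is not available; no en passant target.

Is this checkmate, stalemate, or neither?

Black to move; black king on h8.
In check: no.
King squares — g7: attacked by Kf7; h7: attacked by Pg6; g8: attacked by Kf7.
Legal moves for Black: none.
Not in check and no legal moves → stalemate.

stalemate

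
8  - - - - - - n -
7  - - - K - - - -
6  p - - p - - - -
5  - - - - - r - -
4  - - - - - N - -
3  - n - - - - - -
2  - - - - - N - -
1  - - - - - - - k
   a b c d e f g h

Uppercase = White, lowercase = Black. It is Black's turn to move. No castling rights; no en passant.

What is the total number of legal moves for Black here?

2

Black to move; king on h1.
In check: yes, from the white knight on f2.
Legal moves: Kh2, Kg1.
Count: 2.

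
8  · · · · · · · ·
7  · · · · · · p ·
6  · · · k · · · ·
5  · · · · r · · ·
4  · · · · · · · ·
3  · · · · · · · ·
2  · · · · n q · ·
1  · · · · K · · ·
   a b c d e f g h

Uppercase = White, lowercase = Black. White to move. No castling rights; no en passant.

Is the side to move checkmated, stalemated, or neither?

White to move; white king on e1.
In check: yes, from the black queen on f2.
King squares — d1: available; f1: attacked by Qf2; d2: available; e2: attacked by Qf2; f2: available.
Legal moves for White: Kxf2, Kd2, Kd1.
White is in check but has 3 legal moves → neither.

neither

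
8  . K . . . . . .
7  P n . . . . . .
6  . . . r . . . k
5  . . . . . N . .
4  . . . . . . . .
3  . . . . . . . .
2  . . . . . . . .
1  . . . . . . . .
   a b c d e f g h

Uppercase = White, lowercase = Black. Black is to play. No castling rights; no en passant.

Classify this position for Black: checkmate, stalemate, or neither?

Black to move; black king on h6.
In check: yes, from the white knight on f5.
Legal moves for Black: Kh7, Kg6, Kh5, Kg5.
Black is in check but has 4 legal moves → neither.

neither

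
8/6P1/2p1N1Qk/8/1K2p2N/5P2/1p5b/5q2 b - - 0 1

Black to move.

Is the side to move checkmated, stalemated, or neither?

Black to move; black king on h6.
In check: yes, from the white queen on g6.
King squares — g5: attacked by Ne6; h5: attacked by Qg6; g6: attacked by Nh4; g7: attacked by Ne6; h7: attacked by Qg6.
Legal moves for Black: none.
In check with no legal moves → checkmate.

checkmate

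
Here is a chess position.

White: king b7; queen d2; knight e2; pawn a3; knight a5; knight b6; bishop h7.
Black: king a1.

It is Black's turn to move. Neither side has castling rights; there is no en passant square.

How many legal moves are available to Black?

0

Black to move; king on a1.
In check: no.
Legal moves: none.
Count: 0.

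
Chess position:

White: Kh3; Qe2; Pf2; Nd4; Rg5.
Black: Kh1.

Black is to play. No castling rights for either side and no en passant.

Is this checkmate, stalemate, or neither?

Black to move; black king on h1.
In check: no.
King squares — g1: attacked by Rg5; g2: attacked by Kh3; h2: attacked by Kh3.
Legal moves for Black: none.
Not in check and no legal moves → stalemate.

stalemate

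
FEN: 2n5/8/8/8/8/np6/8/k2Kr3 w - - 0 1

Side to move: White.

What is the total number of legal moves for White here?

2

White to move; king on d1.
In check: yes, from the black rook on e1.
Legal moves: Kd2, Kxe1.
Count: 2.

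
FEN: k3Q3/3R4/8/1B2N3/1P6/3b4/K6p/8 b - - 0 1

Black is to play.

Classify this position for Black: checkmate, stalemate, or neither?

Black to move; black king on a8.
In check: yes, from the white queen on e8.
King squares — a7: attacked by Rd7; b7: attacked by Rd7; b8: attacked by Qe8.
Legal moves for Black: none.
In check with no legal moves → checkmate.

checkmate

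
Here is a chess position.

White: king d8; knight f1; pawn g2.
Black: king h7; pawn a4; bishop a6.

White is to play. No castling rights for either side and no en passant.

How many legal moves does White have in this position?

10

White to move; king on d8.
In check: no.
Legal moves: Ke8, Ke7, Kd7, Kc7, Ng3, Ne3, Nh2, Nd2, g3, g4.
Count: 10.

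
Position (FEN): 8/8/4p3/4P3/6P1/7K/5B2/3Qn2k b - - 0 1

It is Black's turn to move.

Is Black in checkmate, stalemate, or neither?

Black to move; black king on h1.
In check: no.
King squares — g1: attacked by Bf2; g2: attacked by Kh3; h2: attacked by Kh3.
Legal moves for Black: none.
Not in check and no legal moves → stalemate.

stalemate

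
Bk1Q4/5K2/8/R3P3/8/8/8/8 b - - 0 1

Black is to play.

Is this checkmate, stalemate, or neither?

Black to move; black king on b8.
In check: yes, from the white queen on d8.
King squares — a7: attacked by Ra5; b7: attacked by Ba8; c7: attacked by Qd8; a8: attacked by Ra5; c8: attacked by Qd8.
Legal moves for Black: none.
In check with no legal moves → checkmate.

checkmate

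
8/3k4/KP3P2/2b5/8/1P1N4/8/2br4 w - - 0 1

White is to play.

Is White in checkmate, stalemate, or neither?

neither

White to move; white king on a6.
In check: no.
Legal moves for White: Kb7, Ka7, Kb5, Ka5, Ne5+, Nxc5+, Nf4, Nb4, Nf2, Nb2, Ne1, Nxc1, f7, b7, b4.
White has 15 legal moves and is not in check → neither.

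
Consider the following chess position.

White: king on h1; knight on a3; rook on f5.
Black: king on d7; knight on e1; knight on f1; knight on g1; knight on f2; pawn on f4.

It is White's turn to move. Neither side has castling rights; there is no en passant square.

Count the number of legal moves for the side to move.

White to move; king on h1.
In check: yes, from the black knight on f2.
Legal moves: Kxg1.
Count: 1.

1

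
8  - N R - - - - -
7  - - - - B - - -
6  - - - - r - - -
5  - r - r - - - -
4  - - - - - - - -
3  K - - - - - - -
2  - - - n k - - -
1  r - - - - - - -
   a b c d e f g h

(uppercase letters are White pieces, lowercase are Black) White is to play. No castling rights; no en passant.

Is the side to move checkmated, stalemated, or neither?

White to move; white king on a3.
In check: yes, from the black rook on a1.
King squares — a2: attacked by Ra1; b2: attacked by Rb5; b3: attacked by Nd2; a4: attacked by Ra1; b4: attacked by Rb5.
Legal moves for White: none.
In check with no legal moves → checkmate.

checkmate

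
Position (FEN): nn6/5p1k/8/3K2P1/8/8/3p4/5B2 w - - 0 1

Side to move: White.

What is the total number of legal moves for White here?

14

White to move; king on d5.
In check: no.
Legal moves: Kd6, Ke5, Kc5, Ke4, Kd4, Kc4, Ba6, Bb5, Bc4, Bh3, Bd3+, Bg2, Be2, g6+.
Count: 14.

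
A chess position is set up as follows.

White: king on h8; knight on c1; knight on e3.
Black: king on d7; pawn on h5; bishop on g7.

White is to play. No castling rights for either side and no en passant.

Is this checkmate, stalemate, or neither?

neither

White to move; white king on h8.
In check: yes, from the black bishop on g7.
King squares — g7: available; h7: available; g8: available.
Legal moves for White: Kg8, Kh7, Kxg7.
White is in check but has 3 legal moves → neither.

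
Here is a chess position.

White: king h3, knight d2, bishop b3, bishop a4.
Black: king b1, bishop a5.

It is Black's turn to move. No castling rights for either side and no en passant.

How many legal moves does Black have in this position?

4

Black to move; king on b1.
In check: yes, from the white knight on d2.
Legal moves: Kb2, Kc1, Ka1, Bxd2.
Count: 4.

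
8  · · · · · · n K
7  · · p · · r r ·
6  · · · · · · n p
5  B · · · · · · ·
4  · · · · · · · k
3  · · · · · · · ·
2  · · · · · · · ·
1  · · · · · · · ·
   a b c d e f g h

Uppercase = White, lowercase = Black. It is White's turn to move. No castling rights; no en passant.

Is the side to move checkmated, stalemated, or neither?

White to move; white king on h8.
In check: yes, from the black knight on g6.
King squares — g7: attacked by Rf7; h7: attacked by Rg7; g8: attacked by Rg7.
Legal moves for White: none.
In check with no legal moves → checkmate.

checkmate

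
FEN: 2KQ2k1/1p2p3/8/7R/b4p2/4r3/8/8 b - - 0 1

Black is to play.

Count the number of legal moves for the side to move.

3

Black to move; king on g8.
In check: yes, from the white queen on d8.
Legal moves: Kg7, Kf7, Be8.
Count: 3.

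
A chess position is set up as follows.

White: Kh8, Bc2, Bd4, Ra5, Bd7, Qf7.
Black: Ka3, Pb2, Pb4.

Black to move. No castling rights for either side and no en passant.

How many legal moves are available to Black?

0

Black to move; king on a3.
In check: yes, from the white rook on a5.
Legal moves: none.
Count: 0.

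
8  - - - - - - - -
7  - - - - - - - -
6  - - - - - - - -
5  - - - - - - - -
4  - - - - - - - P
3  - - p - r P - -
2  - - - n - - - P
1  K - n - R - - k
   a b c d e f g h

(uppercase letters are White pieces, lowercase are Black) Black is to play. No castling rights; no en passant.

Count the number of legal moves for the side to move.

4

Black to move; king on h1.
In check: yes, from the white rook on e1.
Legal moves: Kxh2, Kg2, Rxe1, Nf1.
Count: 4.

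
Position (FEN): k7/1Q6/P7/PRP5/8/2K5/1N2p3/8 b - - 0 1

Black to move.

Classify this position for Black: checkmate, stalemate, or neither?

checkmate

Black to move; black king on a8.
In check: yes, from the white queen on b7.
King squares — a7: attacked by Qb7; b7: attacked by Rb5; b8: attacked by Qb7.
Legal moves for Black: none.
In check with no legal moves → checkmate.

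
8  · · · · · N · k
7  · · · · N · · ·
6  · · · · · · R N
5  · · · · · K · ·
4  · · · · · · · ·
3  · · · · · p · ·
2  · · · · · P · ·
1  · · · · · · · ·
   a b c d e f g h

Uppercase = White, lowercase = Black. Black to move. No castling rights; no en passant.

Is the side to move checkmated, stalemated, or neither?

stalemate

Black to move; black king on h8.
In check: no.
King squares — g7: attacked by Rg6; h7: attacked by Nf8; g8: attacked by Rg6.
Legal moves for Black: none.
Not in check and no legal moves → stalemate.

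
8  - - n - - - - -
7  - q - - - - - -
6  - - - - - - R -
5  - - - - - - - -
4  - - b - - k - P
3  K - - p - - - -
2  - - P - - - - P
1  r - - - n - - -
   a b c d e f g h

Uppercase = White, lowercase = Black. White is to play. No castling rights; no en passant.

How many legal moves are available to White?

White to move; king on a3.
In check: yes, from the black rook on a1.
Legal moves: none.
Count: 0.

0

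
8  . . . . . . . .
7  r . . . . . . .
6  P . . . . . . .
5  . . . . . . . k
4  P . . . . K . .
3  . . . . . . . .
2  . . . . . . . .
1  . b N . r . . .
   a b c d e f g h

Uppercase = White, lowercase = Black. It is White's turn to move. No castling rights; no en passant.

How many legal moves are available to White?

White to move; king on f4.
In check: no.
Legal moves: Kg3, Kf3, Nd3, Nb3, Ne2, Na2, a5.
Count: 7.

7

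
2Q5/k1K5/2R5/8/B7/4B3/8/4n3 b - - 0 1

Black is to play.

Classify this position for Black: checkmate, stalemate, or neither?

Black to move; black king on a7.
In check: yes, from the white bishop on e3.
King squares — a6: attacked by Rc6; b6: attacked by Be3; b7: attacked by Kc7; a8: attacked by Qc8; b8: attacked by Kc7.
Legal moves for Black: none.
In check with no legal moves → checkmate.

checkmate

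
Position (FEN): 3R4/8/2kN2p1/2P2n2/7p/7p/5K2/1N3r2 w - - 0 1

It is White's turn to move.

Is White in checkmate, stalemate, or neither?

neither

White to move; white king on f2.
In check: yes, from the black rook on f1.
Legal moves for White: Ke2, Kxf1.
White is in check but has 2 legal moves → neither.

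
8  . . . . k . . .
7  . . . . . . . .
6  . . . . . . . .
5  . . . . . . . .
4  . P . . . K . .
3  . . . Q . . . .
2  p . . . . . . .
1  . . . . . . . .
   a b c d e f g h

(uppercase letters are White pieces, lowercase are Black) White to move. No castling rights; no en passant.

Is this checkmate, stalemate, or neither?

White to move; white king on f4.
In check: no.
Legal moves for White include: Kg5, Kf5, Ke5, Kg4, Ke4, Kg3, Kf3, Ke3, Qd8+, Qh7, Qd7+, Qg6+, Qd6, Qa6, Qf5, Qd5, Qb5+, Qe4+, ... (list truncated; more exist).
White has legal moves and is not in check → neither.

neither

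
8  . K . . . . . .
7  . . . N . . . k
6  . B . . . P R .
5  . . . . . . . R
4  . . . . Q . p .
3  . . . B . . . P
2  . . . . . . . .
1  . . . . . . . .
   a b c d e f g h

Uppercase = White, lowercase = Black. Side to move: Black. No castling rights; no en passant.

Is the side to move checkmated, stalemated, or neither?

checkmate

Black to move; black king on h7.
In check: yes, from the white rook on h5.
King squares — g6: attacked by Qe4; h6: attacked by Rh5; g7: attacked by Pf6; g8: attacked by Rg6; h8: attacked by Rh5.
Legal moves for Black: none.
In check with no legal moves → checkmate.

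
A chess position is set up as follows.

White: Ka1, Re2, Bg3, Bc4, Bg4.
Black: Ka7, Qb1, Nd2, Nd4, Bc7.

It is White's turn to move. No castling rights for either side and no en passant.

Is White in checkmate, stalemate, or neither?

White to move; white king on a1.
In check: yes, from the black queen on b1.
King squares — b1: attacked by Nd2; a2: attacked by Qb1; b2: attacked by Qb1.
Legal moves for White: none.
In check with no legal moves → checkmate.

checkmate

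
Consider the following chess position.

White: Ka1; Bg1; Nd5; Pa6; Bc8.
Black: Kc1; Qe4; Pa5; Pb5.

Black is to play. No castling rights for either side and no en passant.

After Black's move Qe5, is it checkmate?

After Qe5: white king on a1; in check: yes, from the black queen on e5.
White has 3 legal replies: Ka2, Nc3, Bd4.
In check but a legal move exists → not checkmate.

no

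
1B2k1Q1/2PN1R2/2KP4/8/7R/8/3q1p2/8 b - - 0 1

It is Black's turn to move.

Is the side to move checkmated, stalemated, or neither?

checkmate

Black to move; black king on e8.
In check: yes, from the white queen on g8.
King squares — d7: attacked by Kc6; e7: attacked by Pd6; f7: attacked by Qg8; d8: attacked by Pc7; f8: attacked by Nd7.
Legal moves for Black: none.
In check with no legal moves → checkmate.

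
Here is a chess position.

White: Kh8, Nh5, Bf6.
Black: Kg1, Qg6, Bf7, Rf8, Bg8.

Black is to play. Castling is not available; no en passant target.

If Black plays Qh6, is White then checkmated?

yes

After Qh6: white king on h8; in check: yes, from the black queen on h6.
King squares — g7: attacked by Qh6; h7: attacked by Qh6; g8: attacked by Bf7.
White has no legal moves → checkmate.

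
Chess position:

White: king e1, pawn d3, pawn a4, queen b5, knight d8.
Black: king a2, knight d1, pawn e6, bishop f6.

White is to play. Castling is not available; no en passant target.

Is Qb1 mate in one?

After Qb1: black king on a2; in check: yes, from the white queen on b1.
Black has 2 legal replies: Ka3, Kxb1.
In check but a legal move exists → not checkmate.

no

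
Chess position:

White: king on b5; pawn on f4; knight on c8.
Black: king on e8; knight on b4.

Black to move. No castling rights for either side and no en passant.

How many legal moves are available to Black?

10

Black to move; king on e8.
In check: no.
Legal moves: Kf8, Kd8, Kf7, Kd7, Nc6, Na6, Nd5, Nd3, Nc2, Na2.
Count: 10.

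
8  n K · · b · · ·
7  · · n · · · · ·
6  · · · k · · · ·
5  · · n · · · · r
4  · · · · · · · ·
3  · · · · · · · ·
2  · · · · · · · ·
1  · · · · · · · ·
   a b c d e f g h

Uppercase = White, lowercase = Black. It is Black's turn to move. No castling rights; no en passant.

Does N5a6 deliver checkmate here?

After N5a6: white king on b8; in check: yes, from the black knight on a6.
White has 3 legal replies: Kc8, Kb7, Ka7.
In check but a legal move exists → not checkmate.

no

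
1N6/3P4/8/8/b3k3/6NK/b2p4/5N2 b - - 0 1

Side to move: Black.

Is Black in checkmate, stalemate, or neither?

Black to move; black king on e4.
In check: yes, from the white knight on g3.
King squares — d3: available; e3: attacked by Nf1; f3: available; d4: available; f4: available; d5: available; e5: available; f5: attacked by Ng3.
Legal moves for Black: Ke5, Kd5, Kf4, Kd4, Kf3, Kd3.
Black is in check but has 6 legal moves → neither.

neither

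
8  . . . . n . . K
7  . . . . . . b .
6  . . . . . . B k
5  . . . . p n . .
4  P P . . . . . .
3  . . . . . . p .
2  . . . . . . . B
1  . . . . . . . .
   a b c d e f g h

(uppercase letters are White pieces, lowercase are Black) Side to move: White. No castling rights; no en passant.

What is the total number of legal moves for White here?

1

White to move; king on h8.
In check: yes, from the black bishop on g7.
Legal moves: Kg8.
Count: 1.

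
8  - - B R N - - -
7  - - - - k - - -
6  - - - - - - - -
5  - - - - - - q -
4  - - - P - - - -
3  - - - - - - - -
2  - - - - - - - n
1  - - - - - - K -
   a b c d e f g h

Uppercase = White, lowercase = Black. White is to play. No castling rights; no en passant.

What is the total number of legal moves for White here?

4

White to move; king on g1.
In check: yes, from the black queen on g5.
Legal moves: Kxh2, Kf2, Kh1, Bg4.
Count: 4.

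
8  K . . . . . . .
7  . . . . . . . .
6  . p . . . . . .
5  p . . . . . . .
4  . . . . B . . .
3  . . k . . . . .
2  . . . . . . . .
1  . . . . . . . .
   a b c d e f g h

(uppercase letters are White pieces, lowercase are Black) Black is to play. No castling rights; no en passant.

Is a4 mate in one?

After a4: white king on a8; in check: no.
White is not in check, so this cannot be checkmate.

no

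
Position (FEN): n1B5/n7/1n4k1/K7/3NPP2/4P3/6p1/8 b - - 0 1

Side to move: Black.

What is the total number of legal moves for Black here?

19

Black to move; king on g6.
In check: no.
Legal moves: Nc7, Naxc8, Nc6+, Nb5, Kh7, Kg7, Kf7, Kh6, Kf6, Kh5, Nbxc8, Nd7, Nd5, Nc4+, Na4, g1=Q, g1=R, g1=B, g1=N.
Count: 19.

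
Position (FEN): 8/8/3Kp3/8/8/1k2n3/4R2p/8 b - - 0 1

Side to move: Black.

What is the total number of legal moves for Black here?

Black to move; king on b3.
In check: no.
Legal moves: Nf5+, Nd5, Ng4, Nc4+, Ng2, Nc2, Nf1, Nd1, Kc4, Kb4, Ka4, Kc3, Ka3, e5, h1=Q, h1=R, h1=B, h1=N.
Count: 18.

18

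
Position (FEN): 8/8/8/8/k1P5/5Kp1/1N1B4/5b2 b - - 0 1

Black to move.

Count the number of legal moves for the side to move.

Black to move; king on a4.
In check: yes, from the white knight on b2.
Legal moves: Kb3, Ka3.
Count: 2.

2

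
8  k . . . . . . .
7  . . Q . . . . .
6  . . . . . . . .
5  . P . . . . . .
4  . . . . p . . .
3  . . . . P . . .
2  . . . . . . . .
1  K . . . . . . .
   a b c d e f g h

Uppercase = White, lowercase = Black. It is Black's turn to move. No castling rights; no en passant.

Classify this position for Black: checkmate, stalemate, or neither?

stalemate

Black to move; black king on a8.
In check: no.
King squares — a7: attacked by Qc7; b7: attacked by Qc7; b8: attacked by Qc7.
Legal moves for Black: none.
Not in check and no legal moves → stalemate.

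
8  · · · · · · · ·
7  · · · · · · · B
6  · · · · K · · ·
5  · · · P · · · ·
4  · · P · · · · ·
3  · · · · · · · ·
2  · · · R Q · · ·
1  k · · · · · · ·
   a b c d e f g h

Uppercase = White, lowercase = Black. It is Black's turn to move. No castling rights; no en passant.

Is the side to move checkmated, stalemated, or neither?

stalemate

Black to move; black king on a1.
In check: no.
King squares — b1: attacked by Bh7; a2: attacked by Rd2; b2: attacked by Rd2.
Legal moves for Black: none.
Not in check and no legal moves → stalemate.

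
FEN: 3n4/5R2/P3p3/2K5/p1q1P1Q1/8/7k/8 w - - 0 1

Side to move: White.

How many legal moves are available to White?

3

White to move; king on c5.
In check: yes, from the black queen on c4.
Legal moves: Kd6, Kb6, Kxc4.
Count: 3.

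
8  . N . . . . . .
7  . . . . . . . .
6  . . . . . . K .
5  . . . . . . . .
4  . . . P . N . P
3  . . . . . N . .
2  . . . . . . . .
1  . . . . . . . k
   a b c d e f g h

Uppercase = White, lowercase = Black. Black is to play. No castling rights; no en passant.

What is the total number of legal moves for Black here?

0

Black to move; king on h1.
In check: no.
Legal moves: none.
Count: 0.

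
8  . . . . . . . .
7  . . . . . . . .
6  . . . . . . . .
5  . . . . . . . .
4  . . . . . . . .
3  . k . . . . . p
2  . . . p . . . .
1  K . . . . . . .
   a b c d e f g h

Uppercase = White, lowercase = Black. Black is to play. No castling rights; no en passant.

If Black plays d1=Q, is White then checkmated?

After d1=Q: white king on a1; in check: yes, from the black queen on d1.
King squares — b1: attacked by Qd1; a2: attacked by Kb3; b2: attacked by Kb3.
White has no legal moves → checkmate.

yes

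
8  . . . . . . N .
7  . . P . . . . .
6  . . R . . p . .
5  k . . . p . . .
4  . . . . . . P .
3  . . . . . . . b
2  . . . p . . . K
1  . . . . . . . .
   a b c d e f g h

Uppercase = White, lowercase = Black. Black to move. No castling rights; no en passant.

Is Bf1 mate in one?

After Bf1: white king on h2; in check: no.
White is not in check, so this cannot be checkmate.

no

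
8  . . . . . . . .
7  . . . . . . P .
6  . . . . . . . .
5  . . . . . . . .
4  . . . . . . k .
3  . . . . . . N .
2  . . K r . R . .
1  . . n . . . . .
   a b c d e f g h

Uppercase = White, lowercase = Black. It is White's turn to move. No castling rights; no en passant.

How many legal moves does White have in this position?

5

White to move; king on c2.
In check: yes, from the black rook on d2.
Legal moves: Kc3, Kxd2, Kxc1, Kb1, Rxd2.
Count: 5.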